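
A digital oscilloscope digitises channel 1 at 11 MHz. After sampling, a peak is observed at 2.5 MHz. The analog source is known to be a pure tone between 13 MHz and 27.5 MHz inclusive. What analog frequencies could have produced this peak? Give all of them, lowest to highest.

13.5 MHz, 19.5 MHz, 24.5 MHz

Frequencies that alias to 2.5 MHz are k·fs ± 2.5 MHz for integer k ≥ 0.
k=0: 2.5 MHz.
k=1: 8.5 MHz, 13.5 MHz.
k=2: 19.5 MHz, 24.5 MHz.
k=3: 30.5 MHz, 35.5 MHz.
Within [13 MHz, 27.5 MHz]: 13.5 MHz, 19.5 MHz, 24.5 MHz.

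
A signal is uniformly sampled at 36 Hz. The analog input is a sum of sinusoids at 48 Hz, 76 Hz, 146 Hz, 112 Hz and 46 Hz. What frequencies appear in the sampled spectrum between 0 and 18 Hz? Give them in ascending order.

fs/2 = 18 Hz.
48 Hz mod fs = 12 Hz.
12 Hz ≤ fs/2 = 18 Hz, appears at 12 Hz.
76 Hz mod fs = 4 Hz.
4 Hz ≤ fs/2 = 18 Hz, appears at 4 Hz.
146 Hz mod fs = 2 Hz.
2 Hz ≤ fs/2 = 18 Hz, appears at 2 Hz.
112 Hz mod fs = 4 Hz.
4 Hz ≤ fs/2 = 18 Hz, appears at 4 Hz.
46 Hz mod fs = 10 Hz.
10 Hz ≤ fs/2 = 18 Hz, appears at 10 Hz.
Distinct values: {2 Hz, 4 Hz, 10 Hz, 12 Hz}.

2 Hz, 4 Hz, 10 Hz, 12 Hz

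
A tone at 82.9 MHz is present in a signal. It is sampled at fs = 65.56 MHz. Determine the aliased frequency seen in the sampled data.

82.9 MHz mod fs = 17.34 MHz.
17.34 MHz ≤ fs/2 = 32.78 MHz, appears at 17.34 MHz.

17.34 MHz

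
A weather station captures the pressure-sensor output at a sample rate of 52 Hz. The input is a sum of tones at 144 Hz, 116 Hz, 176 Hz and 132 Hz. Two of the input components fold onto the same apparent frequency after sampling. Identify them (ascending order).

fs/2 = 26 Hz.
144 Hz mod fs = 40 Hz.
40 Hz > fs/2 = 26 Hz, folds to fs − 40 Hz = 12 Hz.
116 Hz mod fs = 12 Hz.
12 Hz ≤ fs/2 = 26 Hz, appears at 12 Hz.
176 Hz mod fs = 20 Hz.
20 Hz ≤ fs/2 = 26 Hz, appears at 20 Hz.
132 Hz mod fs = 28 Hz.
28 Hz > fs/2 = 26 Hz, folds to fs − 28 Hz = 24 Hz.
116 Hz and 144 Hz both map to 12 Hz.

116 Hz, 144 Hz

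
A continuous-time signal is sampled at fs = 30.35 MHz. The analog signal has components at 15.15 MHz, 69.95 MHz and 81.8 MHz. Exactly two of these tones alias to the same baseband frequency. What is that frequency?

9.25 MHz

fs/2 = 15.175 MHz.
15.15 MHz ≤ fs/2 = 15.175 MHz, passes unchanged.
69.95 MHz mod fs = 9.25 MHz.
9.25 MHz ≤ fs/2 = 15.175 MHz, appears at 9.25 MHz.
81.8 MHz mod fs = 21.1 MHz.
21.1 MHz > fs/2 = 15.175 MHz, folds to fs − 21.1 MHz = 9.25 MHz.
69.95 MHz and 81.8 MHz both map to 9.25 MHz.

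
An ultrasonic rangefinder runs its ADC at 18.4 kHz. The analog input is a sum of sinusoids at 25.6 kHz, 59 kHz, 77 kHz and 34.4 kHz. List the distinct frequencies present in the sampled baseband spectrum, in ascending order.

2.4 kHz, 3.4 kHz, 3.8 kHz, 7.2 kHz

fs/2 = 9.2 kHz.
25.6 kHz mod fs = 7.2 kHz.
7.2 kHz ≤ fs/2 = 9.2 kHz, appears at 7.2 kHz.
59 kHz mod fs = 3.8 kHz.
3.8 kHz ≤ fs/2 = 9.2 kHz, appears at 3.8 kHz.
77 kHz mod fs = 3.4 kHz.
3.4 kHz ≤ fs/2 = 9.2 kHz, appears at 3.4 kHz.
34.4 kHz mod fs = 16 kHz.
16 kHz > fs/2 = 9.2 kHz, folds to fs − 16 kHz = 2.4 kHz.
Distinct values: {2.4 kHz, 3.4 kHz, 3.8 kHz, 7.2 kHz}.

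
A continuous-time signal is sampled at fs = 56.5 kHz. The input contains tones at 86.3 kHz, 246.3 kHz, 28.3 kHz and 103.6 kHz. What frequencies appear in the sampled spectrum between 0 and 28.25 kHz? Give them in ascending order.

fs/2 = 28.25 kHz.
86.3 kHz mod fs = 29.8 kHz.
29.8 kHz > fs/2 = 28.25 kHz, folds to fs − 29.8 kHz = 26.7 kHz.
246.3 kHz mod fs = 20.3 kHz.
20.3 kHz ≤ fs/2 = 28.25 kHz, appears at 20.3 kHz.
28.3 kHz > fs/2 = 28.25 kHz, folds to fs − 28.3 kHz = 28.2 kHz.
103.6 kHz mod fs = 47.1 kHz.
47.1 kHz > fs/2 = 28.25 kHz, folds to fs − 47.1 kHz = 9.4 kHz.
Distinct values: {9.4 kHz, 20.3 kHz, 26.7 kHz, 28.2 kHz}.

9.4 kHz, 20.3 kHz, 26.7 kHz, 28.2 kHz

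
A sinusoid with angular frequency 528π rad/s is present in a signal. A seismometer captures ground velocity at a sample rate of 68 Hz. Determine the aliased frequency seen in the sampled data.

ω = 528π rad/s → f = ω/(2π) = 264 Hz.
264 Hz mod fs = 60 Hz.
60 Hz > fs/2 = 34 Hz, folds to fs − 60 Hz = 8 Hz.

8 Hz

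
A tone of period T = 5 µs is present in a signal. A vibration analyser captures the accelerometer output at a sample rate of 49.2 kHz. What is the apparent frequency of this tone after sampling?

3.2 kHz

T = 5 µs → f = 1/T = 200 kHz.
200 kHz mod fs = 3.2 kHz.
3.2 kHz ≤ fs/2 = 24.6 kHz, appears at 3.2 kHz.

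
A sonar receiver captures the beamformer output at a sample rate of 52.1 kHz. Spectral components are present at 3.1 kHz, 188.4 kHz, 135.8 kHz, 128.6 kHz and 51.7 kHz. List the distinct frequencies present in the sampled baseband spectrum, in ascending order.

fs/2 = 26.05 kHz.
3.1 kHz ≤ fs/2 = 26.05 kHz, passes unchanged.
188.4 kHz mod fs = 32.1 kHz.
32.1 kHz > fs/2 = 26.05 kHz, folds to fs − 32.1 kHz = 20 kHz.
135.8 kHz mod fs = 31.6 kHz.
31.6 kHz > fs/2 = 26.05 kHz, folds to fs − 31.6 kHz = 20.5 kHz.
128.6 kHz mod fs = 24.4 kHz.
24.4 kHz ≤ fs/2 = 26.05 kHz, appears at 24.4 kHz.
51.7 kHz > fs/2 = 26.05 kHz, folds to fs − 51.7 kHz = 0.4 kHz.
Distinct values: {0.4 kHz, 3.1 kHz, 20 kHz, 20.5 kHz, 24.4 kHz}.

0.4 kHz, 3.1 kHz, 20 kHz, 20.5 kHz, 24.4 kHz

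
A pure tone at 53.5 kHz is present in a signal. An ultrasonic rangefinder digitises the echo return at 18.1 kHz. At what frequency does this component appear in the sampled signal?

0.8 kHz

53.5 kHz mod fs = 17.3 kHz.
17.3 kHz > fs/2 = 9.05 kHz, folds to fs − 17.3 kHz = 0.8 kHz.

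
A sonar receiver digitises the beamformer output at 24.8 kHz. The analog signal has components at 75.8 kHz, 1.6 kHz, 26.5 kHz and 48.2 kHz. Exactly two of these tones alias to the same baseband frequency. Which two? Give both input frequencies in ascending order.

48.2 kHz, 75.8 kHz

fs/2 = 12.4 kHz.
75.8 kHz mod fs = 1.4 kHz.
1.4 kHz ≤ fs/2 = 12.4 kHz, appears at 1.4 kHz.
1.6 kHz ≤ fs/2 = 12.4 kHz, passes unchanged.
26.5 kHz mod fs = 1.7 kHz.
1.7 kHz ≤ fs/2 = 12.4 kHz, appears at 1.7 kHz.
48.2 kHz mod fs = 23.4 kHz.
23.4 kHz > fs/2 = 12.4 kHz, folds to fs − 23.4 kHz = 1.4 kHz.
48.2 kHz and 75.8 kHz both map to 1.4 kHz.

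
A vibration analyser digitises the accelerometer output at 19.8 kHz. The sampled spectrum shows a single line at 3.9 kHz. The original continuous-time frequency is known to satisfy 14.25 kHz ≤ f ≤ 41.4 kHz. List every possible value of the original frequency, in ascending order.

15.9 kHz, 23.7 kHz, 35.7 kHz

Frequencies that alias to 3.9 kHz are k·fs ± 3.9 kHz for integer k ≥ 0.
k=0: 3.9 kHz.
k=1: 15.9 kHz, 23.7 kHz.
k=2: 35.7 kHz, 43.5 kHz.
k=3: 55.5 kHz, 63.3 kHz.
Within [14.25 kHz, 41.4 kHz]: 15.9 kHz, 23.7 kHz, 35.7 kHz.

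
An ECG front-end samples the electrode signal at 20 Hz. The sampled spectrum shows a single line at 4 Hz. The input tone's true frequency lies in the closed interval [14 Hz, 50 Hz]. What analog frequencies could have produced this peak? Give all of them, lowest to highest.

16 Hz, 24 Hz, 36 Hz, 44 Hz

Frequencies that alias to 4 Hz are k·fs ± 4 Hz for integer k ≥ 0.
k=0: 4 Hz.
k=1: 16 Hz, 24 Hz.
k=2: 36 Hz, 44 Hz.
k=3: 56 Hz, 64 Hz.
Within [14 Hz, 50 Hz]: 16 Hz, 24 Hz, 36 Hz, 44 Hz.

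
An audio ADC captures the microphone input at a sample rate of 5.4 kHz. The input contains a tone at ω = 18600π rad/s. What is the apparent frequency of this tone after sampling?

1.5 kHz

ω = 18600π rad/s → f = ω/(2π) = 9300 Hz = 9.3 kHz.
9.3 kHz mod fs = 3.9 kHz.
3.9 kHz > fs/2 = 2.7 kHz, folds to fs − 3.9 kHz = 1.5 kHz.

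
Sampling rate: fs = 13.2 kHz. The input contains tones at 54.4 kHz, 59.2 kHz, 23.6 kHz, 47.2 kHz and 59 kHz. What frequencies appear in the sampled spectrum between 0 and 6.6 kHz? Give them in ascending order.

1.6 kHz, 2.8 kHz, 5.6 kHz, 6.2 kHz, 6.4 kHz

fs/2 = 6.6 kHz.
54.4 kHz mod fs = 1.6 kHz.
1.6 kHz ≤ fs/2 = 6.6 kHz, appears at 1.6 kHz.
59.2 kHz mod fs = 6.4 kHz.
6.4 kHz ≤ fs/2 = 6.6 kHz, appears at 6.4 kHz.
23.6 kHz mod fs = 10.4 kHz.
10.4 kHz > fs/2 = 6.6 kHz, folds to fs − 10.4 kHz = 2.8 kHz.
47.2 kHz mod fs = 7.6 kHz.
7.6 kHz > fs/2 = 6.6 kHz, folds to fs − 7.6 kHz = 5.6 kHz.
59 kHz mod fs = 6.2 kHz.
6.2 kHz ≤ fs/2 = 6.6 kHz, appears at 6.2 kHz.
Distinct values: {1.6 kHz, 2.8 kHz, 5.6 kHz, 6.2 kHz, 6.4 kHz}.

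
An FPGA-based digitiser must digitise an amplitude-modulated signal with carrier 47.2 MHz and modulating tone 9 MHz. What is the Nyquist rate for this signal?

AM sidebands sit at fc ± fm = 38.2 MHz and 56.2 MHz.
Highest-frequency component: 56.2 MHz.
Nyquist rate = 2 × 56.2 MHz = 112.4 MHz.

112.4 MHz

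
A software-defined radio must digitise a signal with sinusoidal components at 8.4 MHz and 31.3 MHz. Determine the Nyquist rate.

62.6 MHz

Highest-frequency component: 31.3 MHz.
Nyquist rate = 2 × 31.3 MHz = 62.6 MHz.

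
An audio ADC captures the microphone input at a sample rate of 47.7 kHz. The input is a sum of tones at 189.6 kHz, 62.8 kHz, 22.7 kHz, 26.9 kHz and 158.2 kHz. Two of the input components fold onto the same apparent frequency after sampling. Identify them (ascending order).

fs/2 = 23.85 kHz.
189.6 kHz mod fs = 46.5 kHz.
46.5 kHz > fs/2 = 23.85 kHz, folds to fs − 46.5 kHz = 1.2 kHz.
62.8 kHz mod fs = 15.1 kHz.
15.1 kHz ≤ fs/2 = 23.85 kHz, appears at 15.1 kHz.
22.7 kHz ≤ fs/2 = 23.85 kHz, passes unchanged.
26.9 kHz > fs/2 = 23.85 kHz, folds to fs − 26.9 kHz = 20.8 kHz.
158.2 kHz mod fs = 15.1 kHz.
15.1 kHz ≤ fs/2 = 23.85 kHz, appears at 15.1 kHz.
62.8 kHz and 158.2 kHz both map to 15.1 kHz.

62.8 kHz, 158.2 kHz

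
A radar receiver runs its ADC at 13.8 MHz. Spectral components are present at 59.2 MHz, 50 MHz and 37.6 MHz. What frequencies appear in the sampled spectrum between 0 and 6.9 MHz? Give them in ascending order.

3.8 MHz, 4 MHz, 5.2 MHz

fs/2 = 6.9 MHz.
59.2 MHz mod fs = 4 MHz.
4 MHz ≤ fs/2 = 6.9 MHz, appears at 4 MHz.
50 MHz mod fs = 8.6 MHz.
8.6 MHz > fs/2 = 6.9 MHz, folds to fs − 8.6 MHz = 5.2 MHz.
37.6 MHz mod fs = 10 MHz.
10 MHz > fs/2 = 6.9 MHz, folds to fs − 10 MHz = 3.8 MHz.
Distinct values: {3.8 MHz, 4 MHz, 5.2 MHz}.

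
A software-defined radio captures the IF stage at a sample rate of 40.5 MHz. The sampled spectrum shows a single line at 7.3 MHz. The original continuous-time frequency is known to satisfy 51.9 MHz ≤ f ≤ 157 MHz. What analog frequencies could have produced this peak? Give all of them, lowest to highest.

73.7 MHz, 88.3 MHz, 114.2 MHz, 128.8 MHz, 154.7 MHz

Frequencies that alias to 7.3 MHz are k·fs ± 7.3 MHz for integer k ≥ 0.
k=0: 7.3 MHz.
k=1: 33.2 MHz, 47.8 MHz.
k=2: 73.7 MHz, 88.3 MHz.
k=3: 114.2 MHz, 128.8 MHz.
k=4: 154.7 MHz, 169.3 MHz.
k=5: 195.2 MHz, 209.8 MHz.
Within [51.9 MHz, 157 MHz]: 73.7 MHz, 88.3 MHz, 114.2 MHz, 128.8 MHz, 154.7 MHz.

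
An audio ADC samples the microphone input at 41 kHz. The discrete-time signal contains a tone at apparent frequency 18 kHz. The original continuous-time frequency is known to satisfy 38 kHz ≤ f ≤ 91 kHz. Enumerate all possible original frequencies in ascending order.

59 kHz, 64 kHz

Frequencies that alias to 18 kHz are k·fs ± 18 kHz for integer k ≥ 0.
k=0: 18 kHz.
k=1: 23 kHz, 59 kHz.
k=2: 64 kHz, 100 kHz.
k=3: 105 kHz, 141 kHz.
Within [38 kHz, 91 kHz]: 59 kHz, 64 kHz.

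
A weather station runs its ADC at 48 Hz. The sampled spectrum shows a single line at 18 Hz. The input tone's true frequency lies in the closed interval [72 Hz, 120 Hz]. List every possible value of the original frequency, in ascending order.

78 Hz, 114 Hz

Frequencies that alias to 18 Hz are k·fs ± 18 Hz for integer k ≥ 0.
k=0: 18 Hz.
k=1: 30 Hz, 66 Hz.
k=2: 78 Hz, 114 Hz.
k=3: 126 Hz, 162 Hz.
Within [72 Hz, 120 Hz]: 78 Hz, 114 Hz.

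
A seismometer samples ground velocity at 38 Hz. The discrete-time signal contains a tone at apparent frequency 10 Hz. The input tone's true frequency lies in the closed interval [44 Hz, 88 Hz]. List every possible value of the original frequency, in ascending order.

48 Hz, 66 Hz, 86 Hz

Frequencies that alias to 10 Hz are k·fs ± 10 Hz for integer k ≥ 0.
k=0: 10 Hz.
k=1: 28 Hz, 48 Hz.
k=2: 66 Hz, 86 Hz.
k=3: 104 Hz, 124 Hz.
Within [44 Hz, 88 Hz]: 48 Hz, 66 Hz, 86 Hz.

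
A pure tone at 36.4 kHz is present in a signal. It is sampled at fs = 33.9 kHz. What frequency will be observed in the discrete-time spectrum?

36.4 kHz mod fs = 2.5 kHz.
2.5 kHz ≤ fs/2 = 16.95 kHz, appears at 2.5 kHz.

2.5 kHz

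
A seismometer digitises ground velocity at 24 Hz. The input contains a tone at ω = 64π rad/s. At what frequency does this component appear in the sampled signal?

8 Hz

ω = 64π rad/s → f = ω/(2π) = 32 Hz.
32 Hz mod fs = 8 Hz.
8 Hz ≤ fs/2 = 12 Hz, appears at 8 Hz.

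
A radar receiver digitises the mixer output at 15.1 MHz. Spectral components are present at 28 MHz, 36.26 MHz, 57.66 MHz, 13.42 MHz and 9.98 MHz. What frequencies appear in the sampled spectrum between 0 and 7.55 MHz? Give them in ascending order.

1.68 MHz, 2.2 MHz, 2.74 MHz, 5.12 MHz, 6.06 MHz

fs/2 = 7.55 MHz.
28 MHz mod fs = 12.9 MHz.
12.9 MHz > fs/2 = 7.55 MHz, folds to fs − 12.9 MHz = 2.2 MHz.
36.26 MHz mod fs = 6.06 MHz.
6.06 MHz ≤ fs/2 = 7.55 MHz, appears at 6.06 MHz.
57.66 MHz mod fs = 12.36 MHz.
12.36 MHz > fs/2 = 7.55 MHz, folds to fs − 12.36 MHz = 2.74 MHz.
13.42 MHz > fs/2 = 7.55 MHz, folds to fs − 13.42 MHz = 1.68 MHz.
9.98 MHz > fs/2 = 7.55 MHz, folds to fs − 9.98 MHz = 5.12 MHz.
Distinct values: {1.68 MHz, 2.2 MHz, 2.74 MHz, 5.12 MHz, 6.06 MHz}.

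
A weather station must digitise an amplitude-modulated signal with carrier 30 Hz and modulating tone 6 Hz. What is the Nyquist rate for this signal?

AM sidebands sit at fc ± fm = 24 Hz and 36 Hz.
Highest-frequency component: 36 Hz.
Nyquist rate = 2 × 36 Hz = 72 Hz.

72 Hz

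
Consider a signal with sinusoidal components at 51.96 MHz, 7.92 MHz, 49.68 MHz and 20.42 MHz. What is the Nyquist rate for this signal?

Highest-frequency component: 51.96 MHz.
Nyquist rate = 2 × 51.96 MHz = 103.92 MHz.

103.92 MHz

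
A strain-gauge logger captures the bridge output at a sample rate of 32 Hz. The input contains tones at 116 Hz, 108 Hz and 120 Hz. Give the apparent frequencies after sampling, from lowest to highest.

fs/2 = 16 Hz.
116 Hz mod fs = 20 Hz.
20 Hz > fs/2 = 16 Hz, folds to fs − 20 Hz = 12 Hz.
108 Hz mod fs = 12 Hz.
12 Hz ≤ fs/2 = 16 Hz, appears at 12 Hz.
120 Hz mod fs = 24 Hz.
24 Hz > fs/2 = 16 Hz, folds to fs − 24 Hz = 8 Hz.
Distinct values: {8 Hz, 12 Hz}.

8 Hz, 12 Hz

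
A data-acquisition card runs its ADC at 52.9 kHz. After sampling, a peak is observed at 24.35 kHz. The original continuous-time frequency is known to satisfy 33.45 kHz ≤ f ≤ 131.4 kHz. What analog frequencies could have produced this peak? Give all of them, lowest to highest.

Frequencies that alias to 24.35 kHz are k·fs ± 24.35 kHz for integer k ≥ 0.
k=0: 24.35 kHz.
k=1: 28.55 kHz, 77.25 kHz.
k=2: 81.45 kHz, 130.15 kHz.
k=3: 134.35 kHz, 183.05 kHz.
Within [33.45 kHz, 131.4 kHz]: 77.25 kHz, 81.45 kHz, 130.15 kHz.

77.25 kHz, 81.45 kHz, 130.15 kHz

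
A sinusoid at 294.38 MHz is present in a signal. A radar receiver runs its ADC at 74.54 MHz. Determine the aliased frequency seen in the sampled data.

294.38 MHz mod fs = 70.76 MHz.
70.76 MHz > fs/2 = 37.27 MHz, folds to fs − 70.76 MHz = 3.78 MHz.

3.78 MHz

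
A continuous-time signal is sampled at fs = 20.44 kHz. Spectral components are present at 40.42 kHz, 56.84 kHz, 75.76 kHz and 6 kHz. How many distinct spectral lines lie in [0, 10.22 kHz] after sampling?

3

fs/2 = 10.22 kHz.
40.42 kHz mod fs = 19.98 kHz.
19.98 kHz > fs/2 = 10.22 kHz, folds to fs − 19.98 kHz = 0.46 kHz.
56.84 kHz mod fs = 15.96 kHz.
15.96 kHz > fs/2 = 10.22 kHz, folds to fs − 15.96 kHz = 4.48 kHz.
75.76 kHz mod fs = 14.44 kHz.
14.44 kHz > fs/2 = 10.22 kHz, folds to fs − 14.44 kHz = 6 kHz.
6 kHz ≤ fs/2 = 10.22 kHz, passes unchanged.
Distinct values: {0.46 kHz, 4.48 kHz, 6 kHz} → 3.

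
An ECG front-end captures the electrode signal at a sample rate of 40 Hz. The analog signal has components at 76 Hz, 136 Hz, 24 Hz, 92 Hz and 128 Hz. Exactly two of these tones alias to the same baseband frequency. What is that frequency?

fs/2 = 20 Hz.
76 Hz mod fs = 36 Hz.
36 Hz > fs/2 = 20 Hz, folds to fs − 36 Hz = 4 Hz.
136 Hz mod fs = 16 Hz.
16 Hz ≤ fs/2 = 20 Hz, appears at 16 Hz.
24 Hz > fs/2 = 20 Hz, folds to fs − 24 Hz = 16 Hz.
92 Hz mod fs = 12 Hz.
12 Hz ≤ fs/2 = 20 Hz, appears at 12 Hz.
128 Hz mod fs = 8 Hz.
8 Hz ≤ fs/2 = 20 Hz, appears at 8 Hz.
24 Hz and 136 Hz both map to 16 Hz.

16 Hz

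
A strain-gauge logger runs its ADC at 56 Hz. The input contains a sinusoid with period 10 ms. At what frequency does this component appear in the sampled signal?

T = 10 ms → f = 1/T = 100 Hz.
100 Hz mod fs = 44 Hz.
44 Hz > fs/2 = 28 Hz, folds to fs − 44 Hz = 12 Hz.

12 Hz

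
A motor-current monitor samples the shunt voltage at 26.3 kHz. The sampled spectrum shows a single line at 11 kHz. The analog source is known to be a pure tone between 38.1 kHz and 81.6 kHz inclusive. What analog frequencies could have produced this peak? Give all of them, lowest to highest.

41.6 kHz, 63.6 kHz, 67.9 kHz

Frequencies that alias to 11 kHz are k·fs ± 11 kHz for integer k ≥ 0.
k=0: 11 kHz.
k=1: 15.3 kHz, 37.3 kHz.
k=2: 41.6 kHz, 63.6 kHz.
k=3: 67.9 kHz, 89.9 kHz.
k=4: 94.2 kHz, 116.2 kHz.
Within [38.1 kHz, 81.6 kHz]: 41.6 kHz, 63.6 kHz, 67.9 kHz.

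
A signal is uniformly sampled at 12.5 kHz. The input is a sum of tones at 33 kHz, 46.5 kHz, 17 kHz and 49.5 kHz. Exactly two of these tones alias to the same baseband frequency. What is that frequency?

fs/2 = 6.25 kHz.
33 kHz mod fs = 8 kHz.
8 kHz > fs/2 = 6.25 kHz, folds to fs − 8 kHz = 4.5 kHz.
46.5 kHz mod fs = 9 kHz.
9 kHz > fs/2 = 6.25 kHz, folds to fs − 9 kHz = 3.5 kHz.
17 kHz mod fs = 4.5 kHz.
4.5 kHz ≤ fs/2 = 6.25 kHz, appears at 4.5 kHz.
49.5 kHz mod fs = 12 kHz.
12 kHz > fs/2 = 6.25 kHz, folds to fs − 12 kHz = 0.5 kHz.
17 kHz and 33 kHz both map to 4.5 kHz.

4.5 kHz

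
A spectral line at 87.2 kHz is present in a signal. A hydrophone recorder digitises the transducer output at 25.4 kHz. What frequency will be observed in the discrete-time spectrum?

11 kHz

87.2 kHz mod fs = 11 kHz.
11 kHz ≤ fs/2 = 12.7 kHz, appears at 11 kHz.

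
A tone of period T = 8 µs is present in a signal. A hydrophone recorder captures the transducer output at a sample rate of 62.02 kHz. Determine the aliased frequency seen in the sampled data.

T = 8 µs → f = 1/T = 125 kHz.
125 kHz mod fs = 0.96 kHz.
0.96 kHz ≤ fs/2 = 31.01 kHz, appears at 0.96 kHz.

0.96 kHz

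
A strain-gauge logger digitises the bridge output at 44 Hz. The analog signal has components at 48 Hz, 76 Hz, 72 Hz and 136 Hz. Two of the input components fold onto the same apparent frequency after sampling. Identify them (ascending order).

fs/2 = 22 Hz.
48 Hz mod fs = 4 Hz.
4 Hz ≤ fs/2 = 22 Hz, appears at 4 Hz.
76 Hz mod fs = 32 Hz.
32 Hz > fs/2 = 22 Hz, folds to fs − 32 Hz = 12 Hz.
72 Hz mod fs = 28 Hz.
28 Hz > fs/2 = 22 Hz, folds to fs − 28 Hz = 16 Hz.
136 Hz mod fs = 4 Hz.
4 Hz ≤ fs/2 = 22 Hz, appears at 4 Hz.
48 Hz and 136 Hz both map to 4 Hz.

48 Hz, 136 Hz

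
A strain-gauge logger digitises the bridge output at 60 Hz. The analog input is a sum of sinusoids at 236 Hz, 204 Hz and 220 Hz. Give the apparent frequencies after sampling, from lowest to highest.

fs/2 = 30 Hz.
236 Hz mod fs = 56 Hz.
56 Hz > fs/2 = 30 Hz, folds to fs − 56 Hz = 4 Hz.
204 Hz mod fs = 24 Hz.
24 Hz ≤ fs/2 = 30 Hz, appears at 24 Hz.
220 Hz mod fs = 40 Hz.
40 Hz > fs/2 = 30 Hz, folds to fs − 40 Hz = 20 Hz.
Distinct values: {4 Hz, 20 Hz, 24 Hz}.

4 Hz, 20 Hz, 24 Hz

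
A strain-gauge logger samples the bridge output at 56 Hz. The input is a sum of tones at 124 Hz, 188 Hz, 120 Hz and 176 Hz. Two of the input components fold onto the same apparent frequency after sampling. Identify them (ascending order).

fs/2 = 28 Hz.
124 Hz mod fs = 12 Hz.
12 Hz ≤ fs/2 = 28 Hz, appears at 12 Hz.
188 Hz mod fs = 20 Hz.
20 Hz ≤ fs/2 = 28 Hz, appears at 20 Hz.
120 Hz mod fs = 8 Hz.
8 Hz ≤ fs/2 = 28 Hz, appears at 8 Hz.
176 Hz mod fs = 8 Hz.
8 Hz ≤ fs/2 = 28 Hz, appears at 8 Hz.
120 Hz and 176 Hz both map to 8 Hz.

120 Hz, 176 Hz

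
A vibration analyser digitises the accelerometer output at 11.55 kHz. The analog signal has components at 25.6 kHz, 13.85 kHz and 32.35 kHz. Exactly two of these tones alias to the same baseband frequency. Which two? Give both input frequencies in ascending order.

fs/2 = 5.775 kHz.
25.6 kHz mod fs = 2.5 kHz.
2.5 kHz ≤ fs/2 = 5.775 kHz, appears at 2.5 kHz.
13.85 kHz mod fs = 2.3 kHz.
2.3 kHz ≤ fs/2 = 5.775 kHz, appears at 2.3 kHz.
32.35 kHz mod fs = 9.25 kHz.
9.25 kHz > fs/2 = 5.775 kHz, folds to fs − 9.25 kHz = 2.3 kHz.
13.85 kHz and 32.35 kHz both map to 2.3 kHz.

13.85 kHz, 32.35 kHz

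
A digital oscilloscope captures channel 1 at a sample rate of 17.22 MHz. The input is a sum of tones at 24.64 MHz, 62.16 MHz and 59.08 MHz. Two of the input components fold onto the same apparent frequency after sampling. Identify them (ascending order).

fs/2 = 8.61 MHz.
24.64 MHz mod fs = 7.42 MHz.
7.42 MHz ≤ fs/2 = 8.61 MHz, appears at 7.42 MHz.
62.16 MHz mod fs = 10.5 MHz.
10.5 MHz > fs/2 = 8.61 MHz, folds to fs − 10.5 MHz = 6.72 MHz.
59.08 MHz mod fs = 7.42 MHz.
7.42 MHz ≤ fs/2 = 8.61 MHz, appears at 7.42 MHz.
24.64 MHz and 59.08 MHz both map to 7.42 MHz.

24.64 MHz, 59.08 MHz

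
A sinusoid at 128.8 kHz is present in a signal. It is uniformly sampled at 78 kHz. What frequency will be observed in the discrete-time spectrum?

128.8 kHz mod fs = 50.8 kHz.
50.8 kHz > fs/2 = 39 kHz, folds to fs − 50.8 kHz = 27.2 kHz.

27.2 kHz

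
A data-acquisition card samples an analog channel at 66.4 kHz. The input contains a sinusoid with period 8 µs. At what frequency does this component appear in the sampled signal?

7.8 kHz

T = 8 µs → f = 1/T = 125 kHz.
125 kHz mod fs = 58.6 kHz.
58.6 kHz > fs/2 = 33.2 kHz, folds to fs − 58.6 kHz = 7.8 kHz.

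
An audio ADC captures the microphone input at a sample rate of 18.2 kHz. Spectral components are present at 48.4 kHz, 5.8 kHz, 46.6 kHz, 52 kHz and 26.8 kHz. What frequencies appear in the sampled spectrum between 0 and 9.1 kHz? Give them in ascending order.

2.6 kHz, 5.8 kHz, 6.2 kHz, 8 kHz, 8.6 kHz

fs/2 = 9.1 kHz.
48.4 kHz mod fs = 12 kHz.
12 kHz > fs/2 = 9.1 kHz, folds to fs − 12 kHz = 6.2 kHz.
5.8 kHz ≤ fs/2 = 9.1 kHz, passes unchanged.
46.6 kHz mod fs = 10.2 kHz.
10.2 kHz > fs/2 = 9.1 kHz, folds to fs − 10.2 kHz = 8 kHz.
52 kHz mod fs = 15.6 kHz.
15.6 kHz > fs/2 = 9.1 kHz, folds to fs − 15.6 kHz = 2.6 kHz.
26.8 kHz mod fs = 8.6 kHz.
8.6 kHz ≤ fs/2 = 9.1 kHz, appears at 8.6 kHz.
Distinct values: {2.6 kHz, 5.8 kHz, 6.2 kHz, 8 kHz, 8.6 kHz}.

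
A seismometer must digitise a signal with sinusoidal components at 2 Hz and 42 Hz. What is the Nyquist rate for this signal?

84 Hz

Highest-frequency component: 42 Hz.
Nyquist rate = 2 × 42 Hz = 84 Hz.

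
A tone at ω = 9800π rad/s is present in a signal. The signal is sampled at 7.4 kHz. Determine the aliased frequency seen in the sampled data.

ω = 9800π rad/s → f = ω/(2π) = 4900 Hz = 4.9 kHz.
4.9 kHz > fs/2 = 3.7 kHz, folds to fs − 4.9 kHz = 2.5 kHz.

2.5 kHz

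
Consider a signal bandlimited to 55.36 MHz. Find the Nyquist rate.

Nyquist rate = 2 × 55.36 MHz = 110.72 MHz.

110.72 MHz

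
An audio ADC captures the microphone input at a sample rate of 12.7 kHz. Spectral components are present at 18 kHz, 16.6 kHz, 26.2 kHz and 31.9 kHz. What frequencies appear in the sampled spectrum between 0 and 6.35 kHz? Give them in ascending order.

fs/2 = 6.35 kHz.
18 kHz mod fs = 5.3 kHz.
5.3 kHz ≤ fs/2 = 6.35 kHz, appears at 5.3 kHz.
16.6 kHz mod fs = 3.9 kHz.
3.9 kHz ≤ fs/2 = 6.35 kHz, appears at 3.9 kHz.
26.2 kHz mod fs = 0.8 kHz.
0.8 kHz ≤ fs/2 = 6.35 kHz, appears at 0.8 kHz.
31.9 kHz mod fs = 6.5 kHz.
6.5 kHz > fs/2 = 6.35 kHz, folds to fs − 6.5 kHz = 6.2 kHz.
Distinct values: {0.8 kHz, 3.9 kHz, 5.3 kHz, 6.2 kHz}.

0.8 kHz, 3.9 kHz, 5.3 kHz, 6.2 kHz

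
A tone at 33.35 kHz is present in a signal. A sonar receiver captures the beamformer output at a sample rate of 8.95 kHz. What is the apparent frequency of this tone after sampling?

33.35 kHz mod fs = 6.5 kHz.
6.5 kHz > fs/2 = 4.475 kHz, folds to fs − 6.5 kHz = 2.45 kHz.

2.45 kHz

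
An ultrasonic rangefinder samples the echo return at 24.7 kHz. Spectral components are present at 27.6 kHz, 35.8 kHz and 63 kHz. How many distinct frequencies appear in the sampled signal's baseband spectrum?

2

fs/2 = 12.35 kHz.
27.6 kHz mod fs = 2.9 kHz.
2.9 kHz ≤ fs/2 = 12.35 kHz, appears at 2.9 kHz.
35.8 kHz mod fs = 11.1 kHz.
11.1 kHz ≤ fs/2 = 12.35 kHz, appears at 11.1 kHz.
63 kHz mod fs = 13.6 kHz.
13.6 kHz > fs/2 = 12.35 kHz, folds to fs − 13.6 kHz = 11.1 kHz.
Distinct values: {2.9 kHz, 11.1 kHz} → 2.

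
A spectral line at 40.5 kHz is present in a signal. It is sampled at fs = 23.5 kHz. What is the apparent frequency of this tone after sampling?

6.5 kHz

40.5 kHz mod fs = 17 kHz.
17 kHz > fs/2 = 11.75 kHz, folds to fs − 17 kHz = 6.5 kHz.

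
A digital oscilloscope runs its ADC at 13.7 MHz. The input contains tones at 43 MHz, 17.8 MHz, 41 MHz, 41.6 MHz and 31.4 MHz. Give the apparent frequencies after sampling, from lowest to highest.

fs/2 = 6.85 MHz.
43 MHz mod fs = 1.9 MHz.
1.9 MHz ≤ fs/2 = 6.85 MHz, appears at 1.9 MHz.
17.8 MHz mod fs = 4.1 MHz.
4.1 MHz ≤ fs/2 = 6.85 MHz, appears at 4.1 MHz.
41 MHz mod fs = 13.6 MHz.
13.6 MHz > fs/2 = 6.85 MHz, folds to fs − 13.6 MHz = 0.1 MHz.
41.6 MHz mod fs = 0.5 MHz.
0.5 MHz ≤ fs/2 = 6.85 MHz, appears at 0.5 MHz.
31.4 MHz mod fs = 4 MHz.
4 MHz ≤ fs/2 = 6.85 MHz, appears at 4 MHz.
Distinct values: {0.1 MHz, 0.5 MHz, 1.9 MHz, 4 MHz, 4.1 MHz}.

0.1 MHz, 0.5 MHz, 1.9 MHz, 4 MHz, 4.1 MHz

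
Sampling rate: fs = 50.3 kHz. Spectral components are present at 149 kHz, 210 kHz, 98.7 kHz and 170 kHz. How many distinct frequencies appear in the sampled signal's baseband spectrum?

3

fs/2 = 25.15 kHz.
149 kHz mod fs = 48.4 kHz.
48.4 kHz > fs/2 = 25.15 kHz, folds to fs − 48.4 kHz = 1.9 kHz.
210 kHz mod fs = 8.8 kHz.
8.8 kHz ≤ fs/2 = 25.15 kHz, appears at 8.8 kHz.
98.7 kHz mod fs = 48.4 kHz.
48.4 kHz > fs/2 = 25.15 kHz, folds to fs − 48.4 kHz = 1.9 kHz.
170 kHz mod fs = 19.1 kHz.
19.1 kHz ≤ fs/2 = 25.15 kHz, appears at 19.1 kHz.
Distinct values: {1.9 kHz, 8.8 kHz, 19.1 kHz} → 3.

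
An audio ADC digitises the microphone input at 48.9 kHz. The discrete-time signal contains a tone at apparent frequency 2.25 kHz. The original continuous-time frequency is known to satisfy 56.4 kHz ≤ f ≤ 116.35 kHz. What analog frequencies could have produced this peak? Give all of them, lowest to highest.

95.55 kHz, 100.05 kHz

Frequencies that alias to 2.25 kHz are k·fs ± 2.25 kHz for integer k ≥ 0.
k=0: 2.25 kHz.
k=1: 46.65 kHz, 51.15 kHz.
k=2: 95.55 kHz, 100.05 kHz.
k=3: 144.45 kHz, 148.95 kHz.
Within [56.4 kHz, 116.35 kHz]: 95.55 kHz, 100.05 kHz.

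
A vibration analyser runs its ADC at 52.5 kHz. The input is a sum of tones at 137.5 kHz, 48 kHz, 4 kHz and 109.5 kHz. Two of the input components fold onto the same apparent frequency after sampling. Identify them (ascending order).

48 kHz, 109.5 kHz

fs/2 = 26.25 kHz.
137.5 kHz mod fs = 32.5 kHz.
32.5 kHz > fs/2 = 26.25 kHz, folds to fs − 32.5 kHz = 20 kHz.
48 kHz > fs/2 = 26.25 kHz, folds to fs − 48 kHz = 4.5 kHz.
4 kHz ≤ fs/2 = 26.25 kHz, passes unchanged.
109.5 kHz mod fs = 4.5 kHz.
4.5 kHz ≤ fs/2 = 26.25 kHz, appears at 4.5 kHz.
48 kHz and 109.5 kHz both map to 4.5 kHz.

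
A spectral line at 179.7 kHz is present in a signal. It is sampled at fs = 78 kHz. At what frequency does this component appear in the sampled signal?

179.7 kHz mod fs = 23.7 kHz.
23.7 kHz ≤ fs/2 = 39 kHz, appears at 23.7 kHz.

23.7 kHz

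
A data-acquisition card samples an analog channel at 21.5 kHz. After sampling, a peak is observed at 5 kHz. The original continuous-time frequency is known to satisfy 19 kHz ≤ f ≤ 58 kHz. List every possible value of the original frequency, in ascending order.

26.5 kHz, 38 kHz, 48 kHz

Frequencies that alias to 5 kHz are k·fs ± 5 kHz for integer k ≥ 0.
k=0: 5 kHz.
k=1: 16.5 kHz, 26.5 kHz.
k=2: 38 kHz, 48 kHz.
k=3: 59.5 kHz, 69.5 kHz.
Within [19 kHz, 58 kHz]: 26.5 kHz, 38 kHz, 48 kHz.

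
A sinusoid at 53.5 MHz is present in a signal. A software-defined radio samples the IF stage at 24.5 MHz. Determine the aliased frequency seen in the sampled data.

53.5 MHz mod fs = 4.5 MHz.
4.5 MHz ≤ fs/2 = 12.25 MHz, appears at 4.5 MHz.

4.5 MHz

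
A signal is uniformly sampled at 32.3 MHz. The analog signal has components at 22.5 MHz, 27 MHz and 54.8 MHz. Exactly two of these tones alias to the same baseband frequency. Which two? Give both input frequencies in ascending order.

fs/2 = 16.15 MHz.
22.5 MHz > fs/2 = 16.15 MHz, folds to fs − 22.5 MHz = 9.8 MHz.
27 MHz > fs/2 = 16.15 MHz, folds to fs − 27 MHz = 5.3 MHz.
54.8 MHz mod fs = 22.5 MHz.
22.5 MHz > fs/2 = 16.15 MHz, folds to fs − 22.5 MHz = 9.8 MHz.
22.5 MHz and 54.8 MHz both map to 9.8 MHz.

22.5 MHz, 54.8 MHz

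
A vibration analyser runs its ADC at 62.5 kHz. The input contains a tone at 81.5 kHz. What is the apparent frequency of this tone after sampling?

19 kHz

81.5 kHz mod fs = 19 kHz.
19 kHz ≤ fs/2 = 31.25 kHz, appears at 19 kHz.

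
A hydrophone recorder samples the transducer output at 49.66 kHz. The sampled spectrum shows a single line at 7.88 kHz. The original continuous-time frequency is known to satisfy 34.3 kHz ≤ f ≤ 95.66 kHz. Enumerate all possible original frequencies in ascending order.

Frequencies that alias to 7.88 kHz are k·fs ± 7.88 kHz for integer k ≥ 0.
k=0: 7.88 kHz.
k=1: 41.78 kHz, 57.54 kHz.
k=2: 91.44 kHz, 107.2 kHz.
k=3: 141.1 kHz, 156.86 kHz.
Within [34.3 kHz, 95.66 kHz]: 41.78 kHz, 57.54 kHz, 91.44 kHz.

41.78 kHz, 57.54 kHz, 91.44 kHz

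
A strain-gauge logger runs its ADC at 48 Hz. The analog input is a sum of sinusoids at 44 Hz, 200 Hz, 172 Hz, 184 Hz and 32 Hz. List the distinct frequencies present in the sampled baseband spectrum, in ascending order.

4 Hz, 8 Hz, 16 Hz, 20 Hz

fs/2 = 24 Hz.
44 Hz > fs/2 = 24 Hz, folds to fs − 44 Hz = 4 Hz.
200 Hz mod fs = 8 Hz.
8 Hz ≤ fs/2 = 24 Hz, appears at 8 Hz.
172 Hz mod fs = 28 Hz.
28 Hz > fs/2 = 24 Hz, folds to fs − 28 Hz = 20 Hz.
184 Hz mod fs = 40 Hz.
40 Hz > fs/2 = 24 Hz, folds to fs − 40 Hz = 8 Hz.
32 Hz > fs/2 = 24 Hz, folds to fs − 32 Hz = 16 Hz.
Distinct values: {4 Hz, 8 Hz, 16 Hz, 20 Hz}.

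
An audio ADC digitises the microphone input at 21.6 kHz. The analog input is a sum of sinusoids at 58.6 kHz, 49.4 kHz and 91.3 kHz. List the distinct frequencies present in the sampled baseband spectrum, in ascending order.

fs/2 = 10.8 kHz.
58.6 kHz mod fs = 15.4 kHz.
15.4 kHz > fs/2 = 10.8 kHz, folds to fs − 15.4 kHz = 6.2 kHz.
49.4 kHz mod fs = 6.2 kHz.
6.2 kHz ≤ fs/2 = 10.8 kHz, appears at 6.2 kHz.
91.3 kHz mod fs = 4.9 kHz.
4.9 kHz ≤ fs/2 = 10.8 kHz, appears at 4.9 kHz.
Distinct values: {4.9 kHz, 6.2 kHz}.

4.9 kHz, 6.2 kHz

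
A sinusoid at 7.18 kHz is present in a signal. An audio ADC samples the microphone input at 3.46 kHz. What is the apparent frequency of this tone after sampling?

7.18 kHz mod fs = 0.26 kHz.
0.26 kHz ≤ fs/2 = 1.73 kHz, appears at 0.26 kHz.

0.26 kHz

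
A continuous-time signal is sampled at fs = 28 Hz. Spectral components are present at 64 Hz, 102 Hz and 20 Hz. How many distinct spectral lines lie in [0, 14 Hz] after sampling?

2

fs/2 = 14 Hz.
64 Hz mod fs = 8 Hz.
8 Hz ≤ fs/2 = 14 Hz, appears at 8 Hz.
102 Hz mod fs = 18 Hz.
18 Hz > fs/2 = 14 Hz, folds to fs − 18 Hz = 10 Hz.
20 Hz > fs/2 = 14 Hz, folds to fs − 20 Hz = 8 Hz.
Distinct values: {8 Hz, 10 Hz} → 2.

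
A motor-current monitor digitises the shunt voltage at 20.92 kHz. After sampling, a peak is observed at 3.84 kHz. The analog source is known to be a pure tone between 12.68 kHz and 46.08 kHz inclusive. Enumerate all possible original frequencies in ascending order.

Frequencies that alias to 3.84 kHz are k·fs ± 3.84 kHz for integer k ≥ 0.
k=0: 3.84 kHz.
k=1: 17.08 kHz, 24.76 kHz.
k=2: 38 kHz, 45.68 kHz.
k=3: 58.92 kHz, 66.6 kHz.
Within [12.68 kHz, 46.08 kHz]: 17.08 kHz, 24.76 kHz, 38 kHz, 45.68 kHz.

17.08 kHz, 24.76 kHz, 38 kHz, 45.68 kHz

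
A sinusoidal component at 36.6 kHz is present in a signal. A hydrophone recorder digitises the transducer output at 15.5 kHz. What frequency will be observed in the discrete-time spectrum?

5.6 kHz

36.6 kHz mod fs = 5.6 kHz.
5.6 kHz ≤ fs/2 = 7.75 kHz, appears at 5.6 kHz.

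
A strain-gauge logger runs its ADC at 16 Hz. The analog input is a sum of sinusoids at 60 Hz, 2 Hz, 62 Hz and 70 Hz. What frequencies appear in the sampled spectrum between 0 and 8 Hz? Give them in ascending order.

fs/2 = 8 Hz.
60 Hz mod fs = 12 Hz.
12 Hz > fs/2 = 8 Hz, folds to fs − 12 Hz = 4 Hz.
2 Hz ≤ fs/2 = 8 Hz, passes unchanged.
62 Hz mod fs = 14 Hz.
14 Hz > fs/2 = 8 Hz, folds to fs − 14 Hz = 2 Hz.
70 Hz mod fs = 6 Hz.
6 Hz ≤ fs/2 = 8 Hz, appears at 6 Hz.
Distinct values: {2 Hz, 4 Hz, 6 Hz}.

2 Hz, 4 Hz, 6 Hz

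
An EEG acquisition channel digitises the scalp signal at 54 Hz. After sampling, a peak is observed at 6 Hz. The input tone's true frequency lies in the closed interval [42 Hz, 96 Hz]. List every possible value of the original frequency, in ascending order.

48 Hz, 60 Hz

Frequencies that alias to 6 Hz are k·fs ± 6 Hz for integer k ≥ 0.
k=0: 6 Hz.
k=1: 48 Hz, 60 Hz.
k=2: 102 Hz, 114 Hz.
Within [42 Hz, 96 Hz]: 48 Hz, 60 Hz.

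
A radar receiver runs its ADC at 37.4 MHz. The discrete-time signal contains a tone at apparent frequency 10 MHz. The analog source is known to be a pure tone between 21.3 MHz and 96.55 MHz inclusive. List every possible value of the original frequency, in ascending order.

Frequencies that alias to 10 MHz are k·fs ± 10 MHz for integer k ≥ 0.
k=0: 10 MHz.
k=1: 27.4 MHz, 47.4 MHz.
k=2: 64.8 MHz, 84.8 MHz.
k=3: 102.2 MHz, 122.2 MHz.
Within [21.3 MHz, 96.55 MHz]: 27.4 MHz, 47.4 MHz, 64.8 MHz, 84.8 MHz.

27.4 MHz, 47.4 MHz, 64.8 MHz, 84.8 MHz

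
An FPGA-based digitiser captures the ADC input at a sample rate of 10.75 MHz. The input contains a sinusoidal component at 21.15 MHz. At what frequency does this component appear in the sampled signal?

0.35 MHz

21.15 MHz mod fs = 10.4 MHz.
10.4 MHz > fs/2 = 5.375 MHz, folds to fs − 10.4 MHz = 0.35 MHz.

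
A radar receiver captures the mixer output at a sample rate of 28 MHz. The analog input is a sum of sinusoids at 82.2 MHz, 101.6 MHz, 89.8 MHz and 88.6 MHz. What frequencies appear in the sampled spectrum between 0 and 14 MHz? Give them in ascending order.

fs/2 = 14 MHz.
82.2 MHz mod fs = 26.2 MHz.
26.2 MHz > fs/2 = 14 MHz, folds to fs − 26.2 MHz = 1.8 MHz.
101.6 MHz mod fs = 17.6 MHz.
17.6 MHz > fs/2 = 14 MHz, folds to fs − 17.6 MHz = 10.4 MHz.
89.8 MHz mod fs = 5.8 MHz.
5.8 MHz ≤ fs/2 = 14 MHz, appears at 5.8 MHz.
88.6 MHz mod fs = 4.6 MHz.
4.6 MHz ≤ fs/2 = 14 MHz, appears at 4.6 MHz.
Distinct values: {1.8 MHz, 4.6 MHz, 5.8 MHz, 10.4 MHz}.

1.8 MHz, 4.6 MHz, 5.8 MHz, 10.4 MHz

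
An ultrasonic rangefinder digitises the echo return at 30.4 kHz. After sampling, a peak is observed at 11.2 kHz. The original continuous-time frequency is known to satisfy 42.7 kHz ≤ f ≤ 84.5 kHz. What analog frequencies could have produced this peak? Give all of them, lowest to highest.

49.6 kHz, 72 kHz, 80 kHz

Frequencies that alias to 11.2 kHz are k·fs ± 11.2 kHz for integer k ≥ 0.
k=0: 11.2 kHz.
k=1: 19.2 kHz, 41.6 kHz.
k=2: 49.6 kHz, 72 kHz.
k=3: 80 kHz, 102.4 kHz.
k=4: 110.4 kHz, 132.8 kHz.
Within [42.7 kHz, 84.5 kHz]: 49.6 kHz, 72 kHz, 80 kHz.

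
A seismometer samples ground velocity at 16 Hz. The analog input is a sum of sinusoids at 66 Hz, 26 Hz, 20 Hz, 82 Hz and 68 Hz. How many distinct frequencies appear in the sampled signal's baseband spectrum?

3

fs/2 = 8 Hz.
66 Hz mod fs = 2 Hz.
2 Hz ≤ fs/2 = 8 Hz, appears at 2 Hz.
26 Hz mod fs = 10 Hz.
10 Hz > fs/2 = 8 Hz, folds to fs − 10 Hz = 6 Hz.
20 Hz mod fs = 4 Hz.
4 Hz ≤ fs/2 = 8 Hz, appears at 4 Hz.
82 Hz mod fs = 2 Hz.
2 Hz ≤ fs/2 = 8 Hz, appears at 2 Hz.
68 Hz mod fs = 4 Hz.
4 Hz ≤ fs/2 = 8 Hz, appears at 4 Hz.
Distinct values: {2 Hz, 4 Hz, 6 Hz} → 3.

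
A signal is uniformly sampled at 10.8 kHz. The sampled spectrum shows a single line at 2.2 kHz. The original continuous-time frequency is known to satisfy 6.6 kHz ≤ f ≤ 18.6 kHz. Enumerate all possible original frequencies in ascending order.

Frequencies that alias to 2.2 kHz are k·fs ± 2.2 kHz for integer k ≥ 0.
k=0: 2.2 kHz.
k=1: 8.6 kHz, 13 kHz.
k=2: 19.4 kHz, 23.8 kHz.
Within [6.6 kHz, 18.6 kHz]: 8.6 kHz, 13 kHz.

8.6 kHz, 13 kHz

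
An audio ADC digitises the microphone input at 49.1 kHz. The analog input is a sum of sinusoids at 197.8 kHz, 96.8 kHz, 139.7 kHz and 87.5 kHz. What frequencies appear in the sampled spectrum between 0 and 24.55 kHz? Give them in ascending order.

fs/2 = 24.55 kHz.
197.8 kHz mod fs = 1.4 kHz.
1.4 kHz ≤ fs/2 = 24.55 kHz, appears at 1.4 kHz.
96.8 kHz mod fs = 47.7 kHz.
47.7 kHz > fs/2 = 24.55 kHz, folds to fs − 47.7 kHz = 1.4 kHz.
139.7 kHz mod fs = 41.5 kHz.
41.5 kHz > fs/2 = 24.55 kHz, folds to fs − 41.5 kHz = 7.6 kHz.
87.5 kHz mod fs = 38.4 kHz.
38.4 kHz > fs/2 = 24.55 kHz, folds to fs − 38.4 kHz = 10.7 kHz.
Distinct values: {1.4 kHz, 7.6 kHz, 10.7 kHz}.

1.4 kHz, 7.6 kHz, 10.7 kHz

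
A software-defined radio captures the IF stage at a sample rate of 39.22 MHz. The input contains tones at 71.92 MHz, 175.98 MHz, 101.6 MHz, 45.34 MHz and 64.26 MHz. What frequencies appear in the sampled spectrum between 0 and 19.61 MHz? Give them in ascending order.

6.12 MHz, 6.52 MHz, 14.18 MHz, 16.06 MHz, 19.1 MHz

fs/2 = 19.61 MHz.
71.92 MHz mod fs = 32.7 MHz.
32.7 MHz > fs/2 = 19.61 MHz, folds to fs − 32.7 MHz = 6.52 MHz.
175.98 MHz mod fs = 19.1 MHz.
19.1 MHz ≤ fs/2 = 19.61 MHz, appears at 19.1 MHz.
101.6 MHz mod fs = 23.16 MHz.
23.16 MHz > fs/2 = 19.61 MHz, folds to fs − 23.16 MHz = 16.06 MHz.
45.34 MHz mod fs = 6.12 MHz.
6.12 MHz ≤ fs/2 = 19.61 MHz, appears at 6.12 MHz.
64.26 MHz mod fs = 25.04 MHz.
25.04 MHz > fs/2 = 19.61 MHz, folds to fs − 25.04 MHz = 14.18 MHz.
Distinct values: {6.12 MHz, 6.52 MHz, 14.18 MHz, 16.06 MHz, 19.1 MHz}.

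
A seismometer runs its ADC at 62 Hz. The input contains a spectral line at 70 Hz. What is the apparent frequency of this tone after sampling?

70 Hz mod fs = 8 Hz.
8 Hz ≤ fs/2 = 31 Hz, appears at 8 Hz.

8 Hz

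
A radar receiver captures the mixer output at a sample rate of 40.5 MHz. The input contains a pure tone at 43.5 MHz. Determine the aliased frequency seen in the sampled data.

43.5 MHz mod fs = 3 MHz.
3 MHz ≤ fs/2 = 20.25 MHz, appears at 3 MHz.

3 MHz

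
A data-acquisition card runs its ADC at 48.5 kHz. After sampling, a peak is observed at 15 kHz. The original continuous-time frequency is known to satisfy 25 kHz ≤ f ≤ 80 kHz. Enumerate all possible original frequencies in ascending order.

33.5 kHz, 63.5 kHz

Frequencies that alias to 15 kHz are k·fs ± 15 kHz for integer k ≥ 0.
k=0: 15 kHz.
k=1: 33.5 kHz, 63.5 kHz.
k=2: 82 kHz, 112 kHz.
Within [25 kHz, 80 kHz]: 33.5 kHz, 63.5 kHz.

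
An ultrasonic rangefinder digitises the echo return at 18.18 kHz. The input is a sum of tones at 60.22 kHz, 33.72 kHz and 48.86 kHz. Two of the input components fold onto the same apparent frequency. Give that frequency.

5.68 kHz

fs/2 = 9.09 kHz.
60.22 kHz mod fs = 5.68 kHz.
5.68 kHz ≤ fs/2 = 9.09 kHz, appears at 5.68 kHz.
33.72 kHz mod fs = 15.54 kHz.
15.54 kHz > fs/2 = 9.09 kHz, folds to fs − 15.54 kHz = 2.64 kHz.
48.86 kHz mod fs = 12.5 kHz.
12.5 kHz > fs/2 = 9.09 kHz, folds to fs − 12.5 kHz = 5.68 kHz.
48.86 kHz and 60.22 kHz both map to 5.68 kHz.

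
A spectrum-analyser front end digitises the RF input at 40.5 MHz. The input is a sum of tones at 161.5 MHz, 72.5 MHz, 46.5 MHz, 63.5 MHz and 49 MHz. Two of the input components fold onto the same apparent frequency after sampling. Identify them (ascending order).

fs/2 = 20.25 MHz.
161.5 MHz mod fs = 40 MHz.
40 MHz > fs/2 = 20.25 MHz, folds to fs − 40 MHz = 0.5 MHz.
72.5 MHz mod fs = 32 MHz.
32 MHz > fs/2 = 20.25 MHz, folds to fs − 32 MHz = 8.5 MHz.
46.5 MHz mod fs = 6 MHz.
6 MHz ≤ fs/2 = 20.25 MHz, appears at 6 MHz.
63.5 MHz mod fs = 23 MHz.
23 MHz > fs/2 = 20.25 MHz, folds to fs − 23 MHz = 17.5 MHz.
49 MHz mod fs = 8.5 MHz.
8.5 MHz ≤ fs/2 = 20.25 MHz, appears at 8.5 MHz.
49 MHz and 72.5 MHz both map to 8.5 MHz.

49 MHz, 72.5 MHz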